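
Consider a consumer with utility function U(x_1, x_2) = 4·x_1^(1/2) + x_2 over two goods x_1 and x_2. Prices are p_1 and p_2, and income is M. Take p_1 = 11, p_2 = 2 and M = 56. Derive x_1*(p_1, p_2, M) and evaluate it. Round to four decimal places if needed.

Set MRS = p_1/p_2: 2·x_1^(−1/2) = p_1/p_2.
Thus x_1* = (2·p_2/p_1)² — independent of M — with the rest of income spent on x_2.
Plugging in: x_1* = (2·2/11)² = 0.1322.

x_1* = 0.1322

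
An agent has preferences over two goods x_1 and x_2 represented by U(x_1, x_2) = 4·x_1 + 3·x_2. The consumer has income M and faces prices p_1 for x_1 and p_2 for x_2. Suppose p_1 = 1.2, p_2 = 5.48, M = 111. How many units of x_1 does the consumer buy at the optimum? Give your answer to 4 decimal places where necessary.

x_1* = 92.5

Linear utility — the consumer picks whichever good has higher MU/price: 4/1.2 = 3.3333 vs 3/5.48 = 0.5474.
x_1 gives more utility per dollar, so spend all income on x_1: x_1* = M/p_1, x_2* = 0.
Numerically: x_1* = 92.5, x_2* = 0.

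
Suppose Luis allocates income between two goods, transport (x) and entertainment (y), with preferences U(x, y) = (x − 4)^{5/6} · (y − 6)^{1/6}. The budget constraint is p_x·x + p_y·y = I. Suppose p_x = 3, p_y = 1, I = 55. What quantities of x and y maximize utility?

Substituting into the budget: x* = 4 + 5/6·(I − 4·p_x − 6·p_y)/p_x, and y* = 6 + 1/6·(…)/p_y.
Discretionary income = 55 − 4·3 − 6·1 = 37; x* = 4 + 5/6·37/3 = 14.2778; y* = 6 + 1/6·37/1 = 12.1667.

x* = 14.2778, y* = 12.1667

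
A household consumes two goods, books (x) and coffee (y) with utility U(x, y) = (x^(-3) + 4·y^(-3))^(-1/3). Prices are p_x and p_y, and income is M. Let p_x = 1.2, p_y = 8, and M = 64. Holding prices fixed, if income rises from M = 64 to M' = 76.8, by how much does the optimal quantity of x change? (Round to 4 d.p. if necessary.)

Δx* = 1.5532

From the CES first-order condition, (1/4)·(y/x)^(4) = p_x/p_y.
Solve for the ratio: y/x = [4·p_x/p_y]^(0.25).
With the ratio pinned down, the budget gives x* = M/(p_x + p_y·(y/x)) and y* = (y/x)·x*.
Numerically y/x = 0.880112, so x* = 64/(1.2 + 8·0.880112) = 7.7661.
At M' = 76.8: x* = 9.3194. Change: 9.3194 − 7.7661 = 1.5532.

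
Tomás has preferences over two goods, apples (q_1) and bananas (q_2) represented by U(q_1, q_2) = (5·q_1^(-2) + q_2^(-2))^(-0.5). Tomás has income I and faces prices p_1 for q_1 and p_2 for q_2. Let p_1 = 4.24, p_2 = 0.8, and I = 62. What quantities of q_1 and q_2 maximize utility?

q_1* = 12.2634, q_2* = 12.5039

MRS = MU_q_1/MU_q_2 = 5·(q_2/q_1)^(3). Set equal to p_1/p_2.
Hence q_2/q_1 = ((1/5)·p_1/p_2)^(1/(3)), i.e. raised to the 1/3 power.
Substitute q_2 = (q_2/q_1)·q_1 into the budget: q_1* = I/(p_1 + p_2·(q_2/q_1)).
Numerically q_2/q_1 = 1.019613, so q_1* = 62/(4.24 + 0.8·1.019613) = 12.2634 and q_2* = 1.019613·12.2634 = 12.5039.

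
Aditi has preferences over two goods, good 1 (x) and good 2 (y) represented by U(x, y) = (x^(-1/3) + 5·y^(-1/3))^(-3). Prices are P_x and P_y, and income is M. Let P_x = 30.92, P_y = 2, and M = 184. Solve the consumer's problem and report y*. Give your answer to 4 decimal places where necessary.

y* = 57.7517

From the CES first-order condition, (1/5)·(y/x)^(4/3) = P_x/P_y.
Hence y/x = (5·P_x/P_y)^(1/(4/3)), i.e. raised to the 0.75 power.
With the ratio pinned down, the budget gives x* = M/(P_x + P_y·(y/x)) and y* = (y/x)·x*.
Numerically y/x = 26.069615, so x* = 184/(30.92 + 2·26.069615) = 2.2153 and y* = 26.069615·2.2153 = 57.7517.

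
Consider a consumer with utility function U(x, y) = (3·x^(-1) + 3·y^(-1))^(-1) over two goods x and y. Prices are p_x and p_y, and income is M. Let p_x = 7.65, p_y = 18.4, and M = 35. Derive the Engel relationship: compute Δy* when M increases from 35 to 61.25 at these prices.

Δy* = 0.8674

MU_x ∝ 3·x^(-2), MU_y ∝ 3·y^(-2), so MRS = (y/x)^(2) = p_x/p_y.
Solve for the ratio: y/x = [p_x/p_y]^(0.5).
With the ratio pinned down, the budget gives x* = M/(p_x + p_y·(y/x)) and y* = (y/x)·x*.
Numerically y/x = 0.644795, so x* = 35/(7.65 + 18.4·0.644795) = 1.7936 and y* = 0.644795·1.7936 = 1.1565.
At M' = 61.25: y* = 2.0238. Change: 2.0238 − 1.1565 = 0.8674.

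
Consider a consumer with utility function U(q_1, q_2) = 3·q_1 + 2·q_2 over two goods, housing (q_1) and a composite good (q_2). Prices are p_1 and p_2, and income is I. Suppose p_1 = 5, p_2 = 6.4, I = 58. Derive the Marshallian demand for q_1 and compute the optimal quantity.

q_1* = 11.6

q_1 gives more utility per dollar, so spend all income on q_1: q_1* = I/p_1, q_2* = 0.
Numerically: q_1* = 11.6, q_2* = 0.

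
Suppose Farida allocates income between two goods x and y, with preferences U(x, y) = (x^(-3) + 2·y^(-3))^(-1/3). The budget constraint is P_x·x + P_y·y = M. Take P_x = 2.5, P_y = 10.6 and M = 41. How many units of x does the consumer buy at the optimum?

x* = 3.6333

MU_x ∝ x^(-4), MU_y ∝ 2·y^(-4), so MRS = (1/2)·(y/x)^(4) = P_x/P_y.
Solve for the ratio: y/x = [2·P_x/P_y]^(0.25).
Substitute y = (y/x)·x into the budget: x* = M/(P_x + P_y·(y/x)).
Numerically y/x = 0.828736, so x* = 41/(2.5 + 10.6·0.828736) = 3.6333.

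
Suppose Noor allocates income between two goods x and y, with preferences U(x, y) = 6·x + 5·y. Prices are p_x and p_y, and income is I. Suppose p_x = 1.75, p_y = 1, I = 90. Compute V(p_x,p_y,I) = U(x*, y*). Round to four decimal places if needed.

Perfect substitutes: compare marginal utility per dollar. 6/p_x vs 5/p_y → 3.4286 vs 5.
y gives more utility per dollar, so spend all income on y: y* = I/p_y, x* = 0.
Numerically: x* = 0, y* = 90.
Utility at the optimum: U(0, 90) = 450.

V = 450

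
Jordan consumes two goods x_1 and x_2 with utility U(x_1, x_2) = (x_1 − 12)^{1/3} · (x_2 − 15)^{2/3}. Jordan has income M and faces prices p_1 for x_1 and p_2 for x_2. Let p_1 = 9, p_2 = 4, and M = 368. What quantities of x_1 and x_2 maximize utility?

x_1* = 19.4074, x_2* = 48.3333

Let x_1' = x_1−12, x_2' = x_2−15. MRS = (1/2)·x_2'/x_1' = p_1/p_2.
After buying the subsistence bundle (12, 15), a share 1/3 of the remaining income goes to x_1: x_1* = 12 + 1/3·(M − 12p_1 − 15p_2)/p_1.
Discretionary income = 368 − 12·9 − 15·4 = 200; x_1* = 12 + 1/3·200/9 = 19.4074; x_2* = 15 + 2/3·200/4 = 48.3333.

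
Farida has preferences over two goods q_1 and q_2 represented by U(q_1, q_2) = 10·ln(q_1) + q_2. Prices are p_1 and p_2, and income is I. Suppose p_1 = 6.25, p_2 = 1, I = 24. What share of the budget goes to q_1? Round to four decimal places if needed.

Set MRS = p_1/p_2: (10/q_1)/1 = p_1/p_2.
So q_1*(p_1,p_2) = 10·p_2/p_1, independent of income; and q_2* = (I − 10·p_2)/p_2.
At the given prices: q_1* = 10·1/6.25 = 1.6, and q_2* = 14.
Expenditure on q_1: 6.25·1.6 = 10; share = 0.4167.

share on q_1 = 0.4167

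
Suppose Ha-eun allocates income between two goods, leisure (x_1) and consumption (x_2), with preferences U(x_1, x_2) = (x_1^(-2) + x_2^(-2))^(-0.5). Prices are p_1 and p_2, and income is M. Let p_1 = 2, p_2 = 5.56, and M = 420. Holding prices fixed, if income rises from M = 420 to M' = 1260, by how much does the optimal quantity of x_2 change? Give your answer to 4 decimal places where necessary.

MU_x_1 ∝ x_1^(-3), MU_x_2 ∝ x_2^(-3), so MRS = (x_2/x_1)^(3) = p_1/p_2.
Solve for the ratio: x_2/x_1 = [p_1/p_2]^(1/3).
Substitute x_2 = (x_2/x_1)·x_1 into the budget: x_1* = M/(p_1 + p_2·(x_2/x_1)).
Numerically x_2/x_1 = 0.711189, so x_1* = 420/(2 + 5.56·0.711189) = 70.5383 and x_2* = 0.711189·70.5383 = 50.1661.
At M' = 1260: x_2* = 150.4982. Change: 150.4982 − 50.1661 = 100.3322.

Δx_2* = 100.3322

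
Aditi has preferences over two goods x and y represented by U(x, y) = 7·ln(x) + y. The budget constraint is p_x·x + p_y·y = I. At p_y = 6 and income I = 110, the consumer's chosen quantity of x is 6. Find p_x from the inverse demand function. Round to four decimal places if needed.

Set MRS = p_x/p_y: (7/x)/1 = p_x/p_y.
So x*(p_x,p_y) = 7·p_y/p_x, independent of income; and y* = (I − 7·p_y)/p_y.
Set x* = 6 in the demand function and solve for p_x: p_x = 7.

p_x = 7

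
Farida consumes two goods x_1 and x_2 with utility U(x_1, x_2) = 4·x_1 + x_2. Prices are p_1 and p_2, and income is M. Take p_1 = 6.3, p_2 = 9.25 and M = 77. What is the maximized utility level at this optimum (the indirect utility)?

Perfect substitutes: compare marginal utility per dollar. 4/p_1 vs 1/p_2 → 0.6349 vs 0.1081.
x_1 gives more utility per dollar, so spend all income on x_1: x_1* = M/p_1, x_2* = 0.
Numerically: x_1* = 12.2222, x_2* = 0.
Utility at the optimum: U(12.2222, 0) = 48.8889.

V = 48.8889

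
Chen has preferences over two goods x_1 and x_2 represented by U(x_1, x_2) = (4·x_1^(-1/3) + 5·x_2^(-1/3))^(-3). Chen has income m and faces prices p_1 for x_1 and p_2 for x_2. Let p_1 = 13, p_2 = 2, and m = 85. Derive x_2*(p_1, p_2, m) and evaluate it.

x_2* = 18.08

With the ratio pinned down, the budget gives x_1* = m/(p_1 + p_2·(x_2/x_1)) and x_2* = (x_2/x_1)·x_1*.
Numerically x_2/x_1 = 4.812464, so x_1* = 85/(13 + 2·4.812464) = 3.7569 and x_2* = 4.812464·3.7569 = 18.08.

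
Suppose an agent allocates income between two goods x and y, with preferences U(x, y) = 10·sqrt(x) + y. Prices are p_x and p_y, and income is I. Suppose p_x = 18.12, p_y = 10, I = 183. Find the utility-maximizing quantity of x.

x* = 7.6142

Set MRS = p_x/p_y: 5·x^(−1/2) = p_x/p_y.
Solve: √x = 5·p_y/p_x, so x*(p_x,p_y) = (5·p_y/p_x)², and y* = (I − p_x·x*)/p_y.
Plugging in: x* = (5·10/18.12)² = 7.6142.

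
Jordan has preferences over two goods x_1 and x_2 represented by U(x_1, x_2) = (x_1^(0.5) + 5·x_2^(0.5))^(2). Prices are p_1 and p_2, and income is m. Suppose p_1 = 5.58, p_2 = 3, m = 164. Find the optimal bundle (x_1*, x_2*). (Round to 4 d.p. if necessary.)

MRS = MU_x_1/MU_x_2 = (1/5)·(x_2/x_1)^(0.5). Set equal to p_1/p_2.
Solve for the ratio: x_2/x_1 = [5·p_1/p_2]^(2).
With the ratio pinned down, the budget gives x_1* = m/(p_1 + p_2·(x_2/x_1)) and x_2* = (x_2/x_1)·x_1*.
Numerically x_2/x_1 = 86.49, so x_1* = 164/(5.58 + 3·86.49) = 0.6188 and x_2* = 86.49·0.6188 = 53.5158.

x_1* = 0.6188, x_2* = 53.5158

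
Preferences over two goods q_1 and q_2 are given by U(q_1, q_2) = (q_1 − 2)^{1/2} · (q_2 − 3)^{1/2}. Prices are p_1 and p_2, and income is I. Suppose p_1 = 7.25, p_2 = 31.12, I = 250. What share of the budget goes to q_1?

share on q_1 = 0.3423

After buying the subsistence bundle (2, 3), a share 0.5 of the remaining income goes to q_1: q_1* = 2 + 0.5·(I − 2p_1 − 3p_2)/p_1.
Discretionary income = 250 − 2·7.25 − 3·31.12 = 142.14; q_1* = 2 + 0.5·142.14/7.25 = 11.8028; q_2* = 3 + 0.5·142.14/31.12 = 5.2837.
Expenditure on q_1: 7.25·11.8028 = 85.57; share = 0.3423.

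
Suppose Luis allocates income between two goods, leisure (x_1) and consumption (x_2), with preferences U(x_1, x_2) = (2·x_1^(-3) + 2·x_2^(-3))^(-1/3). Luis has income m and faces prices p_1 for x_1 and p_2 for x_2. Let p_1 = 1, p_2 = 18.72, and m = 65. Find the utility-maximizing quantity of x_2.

MU_x_1 ∝ 2·x_1^(-4), MU_x_2 ∝ 2·x_2^(-4), so MRS = (x_2/x_1)^(4) = p_1/p_2.
Solve for the ratio: x_2/x_1 = [p_1/p_2]^(0.25).
Substitute x_2 = (x_2/x_1)·x_1 into the budget: x_1* = m/(p_1 + p_2·(x_2/x_1)).
Numerically x_2/x_1 = 0.480755, so x_1* = 65/(1 + 18.72·0.480755) = 6.5002 and x_2* = 0.480755·6.5002 = 3.125.

x_2* = 3.125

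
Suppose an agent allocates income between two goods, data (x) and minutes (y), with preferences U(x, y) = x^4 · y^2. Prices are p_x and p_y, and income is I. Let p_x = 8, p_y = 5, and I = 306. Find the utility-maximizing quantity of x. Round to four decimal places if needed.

x* = 25.5

MU_x/MU_y = (4·y)/(2·x); tangency sets this equal to p_x/p_y.
So 4·p_y·y = 2·p_x·x; combined with the budget, a share 2/3 of income goes to x.
Demand: x*(p_x,p_y,I) = 2/3·I/p_x and y* = 1/3·I/p_y.
At p_x=8, p_y=5, I=306: x* = 2/3·306/8 = 25.5.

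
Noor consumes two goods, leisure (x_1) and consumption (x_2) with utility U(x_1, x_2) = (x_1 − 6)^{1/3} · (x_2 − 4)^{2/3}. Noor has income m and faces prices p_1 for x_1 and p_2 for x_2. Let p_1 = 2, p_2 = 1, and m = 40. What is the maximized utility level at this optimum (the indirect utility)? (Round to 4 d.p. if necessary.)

Let x_1' = x_1−6, x_2' = x_2−4. MRS = (1/2)·x_2'/x_1' = p_1/p_2.
After buying the subsistence bundle (6, 4), a share 1/3 of the remaining income goes to x_1: x_1* = 6 + 1/3·(m − 6p_1 − 4p_2)/p_1.
Discretionary income = 40 − 6·2 − 4·1 = 24; x_1* = 6 + 1/3·24/2 = 10; x_2* = 4 + 2/3·24/1 = 20.
Utility at the optimum: U(10, 20) = 10.0794.

V = 10.0794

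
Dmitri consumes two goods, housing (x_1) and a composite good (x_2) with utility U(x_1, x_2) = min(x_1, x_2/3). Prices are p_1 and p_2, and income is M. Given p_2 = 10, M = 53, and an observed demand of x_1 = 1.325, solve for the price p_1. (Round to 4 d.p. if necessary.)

With perfect complements, no substitution: consume in ratio x_1:x_2 = 1:3.
Budget: p_1·x_1 + p_2·3·x_1 = M, so (p_1 + 3·p_2)·x_1 = M.
Demand: x_1*(p_1,p_2,M) = M/(p_1 + 3·p_2), x_2* = 3·M/(p_1 + 3·p_2).
Set x_1* = 1.325 in the demand function and solve for p_1: p_1 = 10.

p_1 = 10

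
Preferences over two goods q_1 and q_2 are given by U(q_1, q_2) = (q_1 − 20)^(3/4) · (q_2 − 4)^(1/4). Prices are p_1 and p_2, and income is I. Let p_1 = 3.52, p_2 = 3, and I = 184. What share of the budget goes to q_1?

share on q_1 = 0.7967

After buying the subsistence bundle (20, 4), a share 0.75 of the remaining income goes to q_1: q_1* = 20 + 0.75·(I − 20p_1 − 4p_2)/p_1.
Discretionary income = 184 − 20·3.52 − 4·3 = 101.6; q_1* = 20 + 0.75·101.6/3.52 = 41.6477; q_2* = 4 + 0.25·101.6/3 = 12.4667.
Expenditure on q_1: 3.52·41.6477 = 146.6; share = 0.7967.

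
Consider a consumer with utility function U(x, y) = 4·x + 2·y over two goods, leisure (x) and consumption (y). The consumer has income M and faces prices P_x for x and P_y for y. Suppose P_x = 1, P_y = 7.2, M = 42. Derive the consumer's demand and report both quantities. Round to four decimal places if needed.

x* = 42, y* = 0

Perfect substitutes: compare marginal utility per dollar. 4/P_x vs 2/P_y → 4 vs 0.2778.
x gives more utility per dollar, so spend all income on x: x* = M/P_x, y* = 0.
Numerically: x* = 42, y* = 0.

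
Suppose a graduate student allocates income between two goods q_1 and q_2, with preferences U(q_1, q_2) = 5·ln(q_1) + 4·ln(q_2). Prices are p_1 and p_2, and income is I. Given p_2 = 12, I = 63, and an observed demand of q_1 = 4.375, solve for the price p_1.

p_1 = 8

Tangency: MRS = (5/4)·q_2/q_1 = p_1/p_2.
Rearranging, p_2·q_2 = (4/5)·p_1·q_1. Substituting into the budget gives p_1·q_1·(1 + (4/5)) = I.
Demand: q_1*(p_1,p_2,I) = 5/9·I/p_1 and q_2* = 4/9·I/p_2.
Set q_1* = 4.375 in the demand function and solve for p_1: p_1 = 8.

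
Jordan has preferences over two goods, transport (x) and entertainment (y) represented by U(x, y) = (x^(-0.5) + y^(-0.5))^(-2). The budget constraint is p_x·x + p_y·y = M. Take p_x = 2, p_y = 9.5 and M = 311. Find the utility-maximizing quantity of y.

y* = 20.5261

Numerically y/x = 0.353892, so x* = 311/(2 + 9.5·0.353892) = 58.001 and y* = 0.353892·58.001 = 20.5261.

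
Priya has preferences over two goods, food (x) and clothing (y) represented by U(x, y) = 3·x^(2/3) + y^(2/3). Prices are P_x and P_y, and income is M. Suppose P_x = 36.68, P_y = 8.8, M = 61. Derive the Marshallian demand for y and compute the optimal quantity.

y* = 2.714

MU_x ∝ 3·x^(-1/3), MU_y ∝ y^(-1/3), so MRS = 3·(y/x)^(1/3) = P_x/P_y.
Solve for the ratio: y/x = [(1/3)·P_x/P_y]^(3).
With the ratio pinned down, the budget gives x* = M/(P_x + P_y·(y/x)) and y* = (y/x)·x*.
Numerically y/x = 2.682108, so x* = 61/(36.68 + 8.8·2.682108) = 1.0119 and y* = 2.682108·1.0119 = 2.714.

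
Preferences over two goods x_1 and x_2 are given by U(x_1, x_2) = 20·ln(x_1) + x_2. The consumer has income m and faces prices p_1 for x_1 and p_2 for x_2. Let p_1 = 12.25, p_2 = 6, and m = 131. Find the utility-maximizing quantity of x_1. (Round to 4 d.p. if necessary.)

x_1* = 9.7959

So x_1*(p_1,p_2) = 20·p_2/p_1, independent of income; and x_2* = (m − 20·p_2)/p_2.
At the given prices: x_1* = 20·6/12.25 = 9.7959.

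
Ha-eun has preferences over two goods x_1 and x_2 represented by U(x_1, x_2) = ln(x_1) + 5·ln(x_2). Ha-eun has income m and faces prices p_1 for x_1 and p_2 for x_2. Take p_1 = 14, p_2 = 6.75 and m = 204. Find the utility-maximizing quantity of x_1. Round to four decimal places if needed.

x_1* = 2.4286

Demand: x_1*(p_1,p_2,m) = 1/6·m/p_1 and x_2* = 5/6·m/p_2.
At p_1=14, p_2=6.75, m=204: x_1* = 1/6·204/14 = 2.4286.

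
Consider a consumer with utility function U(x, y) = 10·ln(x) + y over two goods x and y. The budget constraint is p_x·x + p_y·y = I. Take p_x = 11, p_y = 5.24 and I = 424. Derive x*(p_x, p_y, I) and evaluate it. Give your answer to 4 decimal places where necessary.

x* = 4.7636

So x*(p_x,p_y) = 10·p_y/p_x, independent of income; and y* = (I − 10·p_y)/p_y.
At the given prices: x* = 10·5.24/11 = 4.7636.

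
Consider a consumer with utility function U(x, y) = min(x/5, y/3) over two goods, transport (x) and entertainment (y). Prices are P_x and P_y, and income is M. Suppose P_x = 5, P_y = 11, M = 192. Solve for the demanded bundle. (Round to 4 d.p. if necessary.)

Leontief preferences: the optimum is at the kink where x/5 = y/3, i.e. y = (3/5)·x.
Budget: P_x·x + P_y·(3/5)·x = M, so (5·P_x + 3·P_y)·x = 5·M.
Demand: x*(P_x,P_y,M) = 5·M/(5·P_x + 3·P_y), y* = 3·M/(5·P_x + 3·P_y).
Here 5·5 + 3·11 = 58, giving x* = 16.5517 and y* = 9.931.

x* = 16.5517, y* = 9.931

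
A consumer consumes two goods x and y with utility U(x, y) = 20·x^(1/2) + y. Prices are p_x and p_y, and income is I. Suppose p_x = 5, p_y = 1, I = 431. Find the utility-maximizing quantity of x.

x* = 4

Set MRS = p_x/p_y: 10·x^(−1/2) = p_x/p_y.
Thus x* = (10·p_y/p_x)² — independent of I — with the rest of income spent on y.
Plugging in: x* = (10·1/5)² = 4.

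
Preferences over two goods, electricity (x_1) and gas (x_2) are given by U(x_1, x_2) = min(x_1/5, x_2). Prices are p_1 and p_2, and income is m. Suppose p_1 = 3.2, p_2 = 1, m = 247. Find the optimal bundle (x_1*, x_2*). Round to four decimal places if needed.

x_1* = 72.6471, x_2* = 14.5294

Leontief preferences: the optimum is at the kink where x_1/5 = x_2/1, i.e. x_2 = (1/5)·x_1.
Budget: p_1·x_1 + p_2·(1/5)·x_1 = m, so (5·p_1 + p_2)·x_1 = 5·m.
Demand: x_1*(p_1,p_2,m) = 5·m/(5·p_1 + p_2), x_2* = m/(5·p_1 + p_2).
Here 5·3.2 + 1 = 17, giving x_1* = 72.6471 and x_2* = 14.5294.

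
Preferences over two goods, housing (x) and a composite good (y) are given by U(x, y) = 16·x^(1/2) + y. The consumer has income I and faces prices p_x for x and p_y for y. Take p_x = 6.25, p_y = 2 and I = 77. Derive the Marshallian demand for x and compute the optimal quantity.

x* = 6.5536

Set MRS = p_x/p_y: 8·x^(−1/2) = p_x/p_y.
Solve: √x = 8·p_y/p_x, so x*(p_x,p_y) = (8·p_y/p_x)², and y* = (I − p_x·x*)/p_y.
Plugging in: x* = (8·2/6.25)² = 6.5536.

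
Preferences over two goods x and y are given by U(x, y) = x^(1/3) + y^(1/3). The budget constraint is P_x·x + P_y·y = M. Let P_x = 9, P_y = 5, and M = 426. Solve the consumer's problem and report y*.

Substitute y = (y/x)·x into the budget: x* = M/(P_x + P_y·(y/x)).
Numerically y/x = 2.414953, so x* = 426/(9 + 5·2.414953) = 20.2137 and y* = 2.414953·20.2137 = 48.8153.

y* = 48.8153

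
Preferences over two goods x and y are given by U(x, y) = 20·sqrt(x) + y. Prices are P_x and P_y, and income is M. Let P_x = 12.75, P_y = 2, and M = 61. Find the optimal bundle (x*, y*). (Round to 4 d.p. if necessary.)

x* = 2.4606, y* = 14.8137

Set MRS = P_x/P_y: 10·x^(−1/2) = P_x/P_y.
Solve: √x = 10·P_y/P_x, so x*(P_x,P_y) = (10·P_y/P_x)², and y* = (M − P_x·x*)/P_y.
Plugging in: x* = (10·2/12.75)² = 2.4606, y* = 14.8137.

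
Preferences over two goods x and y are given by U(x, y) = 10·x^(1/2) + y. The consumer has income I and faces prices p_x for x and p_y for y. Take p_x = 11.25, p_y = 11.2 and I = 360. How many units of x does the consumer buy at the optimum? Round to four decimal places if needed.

x* = 24.7783

Utility is quasi-linear in y; the FOC for x is 5/√x = p_x/p_y.
Thus x* = (5·p_y/p_x)² — independent of I — with the rest of income spent on y.
Plugging in: x* = (5·11.2/11.25)² = 24.7783.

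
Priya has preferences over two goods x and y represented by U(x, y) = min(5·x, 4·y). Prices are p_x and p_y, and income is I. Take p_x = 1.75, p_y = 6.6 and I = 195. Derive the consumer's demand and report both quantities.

Demand: x*(p_x,p_y,I) = 4·I/(4·p_x + 5·p_y), y* = 5·I/(4·p_x + 5·p_y).
Here 4·1.75 + 5·6.6 = 40, giving x* = 19.5 and y* = 24.375.

x* = 19.5, y* = 24.375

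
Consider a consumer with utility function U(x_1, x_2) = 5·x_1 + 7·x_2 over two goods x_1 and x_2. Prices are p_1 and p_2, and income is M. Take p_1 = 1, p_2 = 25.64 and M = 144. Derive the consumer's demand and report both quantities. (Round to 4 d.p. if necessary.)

x_1* = 144, x_2* = 0

x_1 gives more utility per dollar, so spend all income on x_1: x_1* = M/p_1, x_2* = 0.
Numerically: x_1* = 144, x_2* = 0.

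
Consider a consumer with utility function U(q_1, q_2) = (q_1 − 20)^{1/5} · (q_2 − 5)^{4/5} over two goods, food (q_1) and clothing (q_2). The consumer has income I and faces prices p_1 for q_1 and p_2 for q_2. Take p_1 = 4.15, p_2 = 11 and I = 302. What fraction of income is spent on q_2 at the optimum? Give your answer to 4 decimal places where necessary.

share on q_2 = 0.6166

Let q_1' = q_1−20, q_2' = q_2−5. MRS = (1/4)·q_2'/q_1' = p_1/p_2.
Substituting into the budget: q_1* = 20 + 0.2·(I − 20·p_1 − 5·p_2)/p_1, and q_2* = 5 + 0.8·(…)/p_2.
Discretionary income = 302 − 20·4.15 − 5·11 = 164; q_1* = 20 + 0.2·164/4.15 = 27.9036; q_2* = 5 + 0.8·164/11 = 16.9273.
Expenditure on q_2: 11·16.9273 = 186.2; share = 0.6166.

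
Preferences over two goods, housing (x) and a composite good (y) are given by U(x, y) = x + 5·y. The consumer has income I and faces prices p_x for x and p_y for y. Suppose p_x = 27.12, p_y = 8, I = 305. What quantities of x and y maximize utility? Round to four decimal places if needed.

Linear utility — the consumer picks whichever good has higher MU/price: 1/27.12 = 0.0369 vs 5/8 = 0.625.
y gives more utility per dollar, so spend all income on y: y* = I/p_y, x* = 0.
Numerically: x* = 0, y* = 38.125.

x* = 0, y* = 38.125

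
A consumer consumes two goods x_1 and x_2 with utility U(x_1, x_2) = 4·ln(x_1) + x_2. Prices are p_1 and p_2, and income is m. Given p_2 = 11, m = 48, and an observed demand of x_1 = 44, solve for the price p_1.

Set MRS = p_1/p_2: (4/x_1)/1 = p_1/p_2.
So x_1*(p_1,p_2) = 4·p_2/p_1, independent of income; and x_2* = (m − 4·p_2)/p_2.
Set x_1* = 44 in the demand function and solve for p_1: p_1 = 1.

p_1 = 1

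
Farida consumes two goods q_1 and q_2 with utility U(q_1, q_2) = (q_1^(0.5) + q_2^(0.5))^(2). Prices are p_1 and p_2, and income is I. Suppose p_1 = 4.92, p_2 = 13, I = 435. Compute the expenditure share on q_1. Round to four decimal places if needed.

MU_q_1 ∝ q_1^(-0.5), MU_q_2 ∝ q_2^(-0.5), so MRS = (q_2/q_1)^(0.5) = p_1/p_2.
Solve for the ratio: q_2/q_1 = [p_1/p_2]^(2).
Substitute q_2 = (q_2/q_1)·q_1 into the budget: q_1* = I/(p_1 + p_2·(q_2/q_1)).
Numerically q_2/q_1 = 0.143233, so q_1* = 435/(4.92 + 13·0.143233) = 64.1401 and q_2* = 0.143233·64.1401 = 9.187.
Expenditure on q_1: 4.92·64.1401 = 315.5692; share = 0.7254.

share on q_1 = 0.7254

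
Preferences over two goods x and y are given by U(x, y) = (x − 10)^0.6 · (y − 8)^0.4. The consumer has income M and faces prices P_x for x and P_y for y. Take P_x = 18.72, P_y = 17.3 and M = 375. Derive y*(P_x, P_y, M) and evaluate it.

y* = 9.1422

This is Cobb-Douglas in (x−10, y−8): tangency gives 0.6·P_y·(y−8) = 0.4·P_x·(x−10).
Substituting into the budget: x* = 10 + 0.6·(M − 10·P_x − 8·P_y)/P_x, and y* = 8 + 0.4·(…)/P_y.
Discretionary income = 375 − 10·18.72 − 8·17.3 = 49.4; y* = 8 + 0.4·49.4/17.3 = 9.1422.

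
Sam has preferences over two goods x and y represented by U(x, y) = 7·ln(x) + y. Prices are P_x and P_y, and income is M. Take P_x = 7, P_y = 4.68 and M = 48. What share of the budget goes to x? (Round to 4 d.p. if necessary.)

Set MRS = P_x/P_y: (7/x)/1 = P_x/P_y.
So x*(P_x,P_y) = 7·P_y/P_x, independent of income; and y* = (M − 7·P_y)/P_y.
At the given prices: x* = 7·4.68/7 = 4.68, and y* = 3.2564.
Expenditure on x: 7·4.68 = 32.76; share = 0.6825.

share on x = 0.6825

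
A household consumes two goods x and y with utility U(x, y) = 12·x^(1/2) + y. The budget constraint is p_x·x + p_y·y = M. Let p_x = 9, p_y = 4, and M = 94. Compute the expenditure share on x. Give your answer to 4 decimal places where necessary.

share on x = 0.6809

MU_x = 6/√x, MU_y = 1. Tangency: 6/√x = p_x/p_y.
Thus x* = (6·p_y/p_x)² — independent of M — with the rest of income spent on y.
Plugging in: x* = (6·4/9)² = 7.1111, y* = 7.5.
Expenditure on x: 9·7.1111 = 64; share = 0.6809.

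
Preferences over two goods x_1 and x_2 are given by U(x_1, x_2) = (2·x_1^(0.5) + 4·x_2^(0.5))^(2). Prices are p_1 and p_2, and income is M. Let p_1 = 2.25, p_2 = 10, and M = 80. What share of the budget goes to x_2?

share on x_2 = 0.4737

MRS = MU_x_1/MU_x_2 = (1/2)·(x_2/x_1)^(0.5). Set equal to p_1/p_2.
Solve for the ratio: x_2/x_1 = [2·p_1/p_2]^(2).
Substitute x_2 = (x_2/x_1)·x_1 into the budget: x_1* = M/(p_1 + p_2·(x_2/x_1)).
Numerically x_2/x_1 = 0.2025, so x_1* = 80/(2.25 + 10·0.2025) = 18.7135 and x_2* = 0.2025·18.7135 = 3.7895.
Expenditure on x_2: 10·3.7895 = 37.8947; share = 0.4737.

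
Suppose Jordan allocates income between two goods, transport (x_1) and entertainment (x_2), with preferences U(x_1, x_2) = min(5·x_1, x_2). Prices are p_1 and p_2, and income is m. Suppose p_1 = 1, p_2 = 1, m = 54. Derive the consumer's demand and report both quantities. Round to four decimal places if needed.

Leontief preferences: the optimum is at the kink where x_1/1 = x_2/5, i.e. x_2 = 5·x_1.
Budget: p_1·x_1 + p_2·5·x_1 = m, so (p_1 + 5·p_2)·x_1 = m.
Demand: x_1*(p_1,p_2,m) = m/(p_1 + 5·p_2), x_2* = 5·m/(p_1 + 5·p_2).
Here 1 + 5·1 = 6, giving x_1* = 9 and x_2* = 45.

x_1* = 9, x_2* = 45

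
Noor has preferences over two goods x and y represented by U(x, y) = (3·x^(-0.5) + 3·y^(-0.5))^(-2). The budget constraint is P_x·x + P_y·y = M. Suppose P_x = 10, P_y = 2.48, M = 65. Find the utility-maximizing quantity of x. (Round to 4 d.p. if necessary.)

x* = 3.992

From the CES first-order condition, (y/x)^(1.5) = P_x/P_y.
Hence y/x = (P_x/P_y)^(1/(1.5)), i.e. raised to the 2/3 power.
With the ratio pinned down, the budget gives x* = M/(P_x + P_y·(y/x)) and y* = (y/x)·x*.
Numerically y/x = 2.533371, so x* = 65/(10 + 2.48·2.533371) = 3.992.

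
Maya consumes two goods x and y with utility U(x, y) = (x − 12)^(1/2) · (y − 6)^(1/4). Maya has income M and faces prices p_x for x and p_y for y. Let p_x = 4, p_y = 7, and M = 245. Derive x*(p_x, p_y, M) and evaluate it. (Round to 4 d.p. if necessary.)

x* = 37.8333

Let x' = x−12, y' = y−6. MRS = 2·y'/x' = p_x/p_y.
Substituting into the budget: x* = 12 + 2/3·(M − 12·p_x − 6·p_y)/p_x, and y* = 6 + 1/3·(…)/p_y.
Discretionary income = 245 − 12·4 − 6·7 = 155; x* = 12 + 2/3·155/4 = 37.8333.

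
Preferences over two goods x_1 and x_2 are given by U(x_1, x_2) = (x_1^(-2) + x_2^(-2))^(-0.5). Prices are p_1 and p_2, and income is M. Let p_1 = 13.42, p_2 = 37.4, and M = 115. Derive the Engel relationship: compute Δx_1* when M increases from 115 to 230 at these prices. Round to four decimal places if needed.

Δx_1* = 2.8752

From the CES first-order condition, (x_2/x_1)^(3) = p_1/p_2.
Solve for the ratio: x_2/x_1 = [p_1/p_2]^(1/3).
With the ratio pinned down, the budget gives x_1* = M/(p_1 + p_2·(x_2/x_1)) and x_2* = (x_2/x_1)·x_1*.
Numerically x_2/x_1 = 0.710603, so x_1* = 115/(13.42 + 37.4·0.710603) = 2.8752.
At M' = 230: x_1* = 5.7505. Change: 5.7505 − 2.8752 = 2.8752.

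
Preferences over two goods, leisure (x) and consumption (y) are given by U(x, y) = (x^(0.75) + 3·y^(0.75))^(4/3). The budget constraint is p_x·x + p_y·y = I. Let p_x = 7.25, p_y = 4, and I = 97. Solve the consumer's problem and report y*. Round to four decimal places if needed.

y* = 24.1998

MRS = MU_x/MU_y = (1/3)·(y/x)^(0.25). Set equal to p_x/p_y.
Hence y/x = (3·p_x/p_y)^(1/(0.25)), i.e. raised to the 4 power.
Substitute y = (y/x)·x into the budget: x* = I/(p_x + p_y·(y/x)).
Numerically y/x = 874.172379, so x* = 97/(7.25 + 4·874.172379) = 0.0277 and y* = 874.172379·0.0277 = 24.1998.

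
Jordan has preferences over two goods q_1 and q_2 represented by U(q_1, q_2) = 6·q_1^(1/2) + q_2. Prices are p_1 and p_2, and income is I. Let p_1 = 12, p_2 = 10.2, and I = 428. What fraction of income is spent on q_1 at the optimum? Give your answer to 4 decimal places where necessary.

share on q_1 = 0.1823

Set MRS = p_1/p_2: 3·q_1^(−1/2) = p_1/p_2.
Solve: √q_1 = 3·p_2/p_1, so q_1*(p_1,p_2) = (3·p_2/p_1)², and q_2* = (I − p_1·q_1*)/p_2.
Plugging in: q_1* = (3·10.2/12)² = 6.5025, q_2* = 34.3108.
Expenditure on q_1: 12·6.5025 = 78.03; share = 0.1823.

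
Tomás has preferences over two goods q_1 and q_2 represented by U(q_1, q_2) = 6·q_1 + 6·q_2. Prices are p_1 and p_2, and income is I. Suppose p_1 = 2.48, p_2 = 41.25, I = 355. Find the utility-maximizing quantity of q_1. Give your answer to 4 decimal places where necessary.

q_1* = 143.1452

Perfect substitutes: compare marginal utility per dollar. 6/p_1 vs 6/p_2 → 2.4194 vs 0.1455.
q_1 gives more utility per dollar, so spend all income on q_1: q_1* = I/p_1, q_2* = 0.
Numerically: q_1* = 143.1452, q_2* = 0.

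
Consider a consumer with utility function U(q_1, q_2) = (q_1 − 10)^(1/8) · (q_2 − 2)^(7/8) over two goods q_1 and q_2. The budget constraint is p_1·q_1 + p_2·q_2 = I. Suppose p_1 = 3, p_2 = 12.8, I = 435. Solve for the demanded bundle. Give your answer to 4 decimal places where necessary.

This is Cobb-Douglas in (q_1−10, q_2−2): tangency gives 0.125·p_2·(q_2−2) = 0.875·p_1·(q_1−10).
After buying the subsistence bundle (10, 2), a share 0.125 of the remaining income goes to q_1: q_1* = 10 + 0.125·(I − 10p_1 − 2p_2)/p_1.
Discretionary income = 435 − 10·3 − 2·12.8 = 379.4; q_1* = 10 + 0.125·379.4/3 = 25.8083; q_2* = 2 + 0.875·379.4/12.8 = 27.9355.

q_1* = 25.8083, q_2* = 27.9355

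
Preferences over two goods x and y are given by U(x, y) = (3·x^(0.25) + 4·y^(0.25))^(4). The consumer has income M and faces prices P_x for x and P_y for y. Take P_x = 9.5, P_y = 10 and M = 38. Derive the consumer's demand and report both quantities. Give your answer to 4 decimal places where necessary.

x* = 1.6376, y* = 2.2443

From the CES first-order condition, (3/4)·(y/x)^(0.75) = P_x/P_y.
Solve for the ratio: y/x = [(4/3)·P_x/P_y]^(4/3).
Substitute y = (y/x)·x into the budget: x* = M/(P_x + P_y·(y/x)).
Numerically y/x = 1.370513, so x* = 38/(9.5 + 10·1.370513) = 1.6376 and y* = 1.370513·1.6376 = 2.2443.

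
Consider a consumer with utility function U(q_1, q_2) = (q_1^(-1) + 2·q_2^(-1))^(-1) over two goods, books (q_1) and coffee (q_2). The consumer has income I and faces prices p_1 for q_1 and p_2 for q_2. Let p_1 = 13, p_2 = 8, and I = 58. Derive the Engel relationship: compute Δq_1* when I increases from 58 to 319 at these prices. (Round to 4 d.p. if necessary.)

From the CES first-order condition, (1/2)·(q_2/q_1)^(2) = p_1/p_2.
Hence q_2/q_1 = (2·p_1/p_2)^(1/(2)), i.e. raised to the 0.5 power.
With the ratio pinned down, the budget gives q_1* = I/(p_1 + p_2·(q_2/q_1)) and q_2* = (q_2/q_1)·q_1*.
Numerically q_2/q_1 = 1.802776, so q_1* = 58/(13 + 8·1.802776) = 2.1151.
At I' = 319: q_1* = 11.6329. Change: 11.6329 − 2.1151 = 9.5178.

Δq_1* = 9.5178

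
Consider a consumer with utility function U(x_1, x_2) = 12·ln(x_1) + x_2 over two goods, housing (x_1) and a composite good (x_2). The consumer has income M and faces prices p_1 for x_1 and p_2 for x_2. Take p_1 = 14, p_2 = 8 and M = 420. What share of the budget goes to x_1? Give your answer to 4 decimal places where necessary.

So x_1*(p_1,p_2) = 12·p_2/p_1, independent of income; and x_2* = (M − 12·p_2)/p_2.
At the given prices: x_1* = 12·8/14 = 6.8571, and x_2* = 40.5.
Expenditure on x_1: 14·6.8571 = 96; share = 0.2286.

share on x_1 = 0.2286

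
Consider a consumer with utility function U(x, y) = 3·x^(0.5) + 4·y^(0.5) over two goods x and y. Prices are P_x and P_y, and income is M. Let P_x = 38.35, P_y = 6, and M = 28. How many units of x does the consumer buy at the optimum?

From the CES first-order condition, (3/4)·(y/x)^(0.5) = P_x/P_y.
Solve for the ratio: y/x = [(4/3)·P_x/P_y]^(2).
Substitute y = (y/x)·x into the budget: x* = M/(P_x + P_y·(y/x)).
Numerically y/x = 72.628272, so x* = 28/(38.35 + 6·72.628272) = 0.0591.

x* = 0.0591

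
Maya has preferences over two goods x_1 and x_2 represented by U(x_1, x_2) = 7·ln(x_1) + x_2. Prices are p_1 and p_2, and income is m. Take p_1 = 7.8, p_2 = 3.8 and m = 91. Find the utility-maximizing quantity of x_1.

x_1* = 3.4103

So x_1*(p_1,p_2) = 7·p_2/p_1, independent of income; and x_2* = (m − 7·p_2)/p_2.
At the given prices: x_1* = 7·3.8/7.8 = 3.4103.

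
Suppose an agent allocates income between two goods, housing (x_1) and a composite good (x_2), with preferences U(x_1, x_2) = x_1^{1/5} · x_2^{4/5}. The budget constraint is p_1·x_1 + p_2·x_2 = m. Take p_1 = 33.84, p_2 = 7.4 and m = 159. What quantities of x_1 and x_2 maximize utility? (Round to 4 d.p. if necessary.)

x_1* = 0.9397, x_2* = 17.1892

Tangency: MRS = (1/4)·x_2/x_1 = p_1/p_2.
So 0.2·p_2·x_2 = 0.8·p_1·x_1; combined with the budget, a share 0.2 of income goes to x_1.
Demand: x_1*(p_1,p_2,m) = 0.2·m/p_1 and x_2* = 0.8·m/p_2.
At p_1=33.84, p_2=7.4, m=159: x_1* = 0.2·159/33.84 = 0.9397, x_2* = 17.1892.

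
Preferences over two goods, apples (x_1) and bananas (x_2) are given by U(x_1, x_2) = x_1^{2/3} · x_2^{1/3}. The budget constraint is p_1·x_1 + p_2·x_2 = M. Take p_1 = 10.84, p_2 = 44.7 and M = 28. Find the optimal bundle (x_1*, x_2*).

Tangency: MRS = 2·x_2/x_1 = p_1/p_2.
So 2/3·p_2·x_2 = 1/3·p_1·x_1; combined with the budget, a share 2/3 of income goes to x_1.
Demand: x_1*(p_1,p_2,M) = 2/3·M/p_1 and x_2* = 1/3·M/p_2.
At p_1=10.84, p_2=44.7, M=28: x_1* = 2/3·28/10.84 = 1.722, x_2* = 0.2088.

x_1* = 1.722, x_2* = 0.2088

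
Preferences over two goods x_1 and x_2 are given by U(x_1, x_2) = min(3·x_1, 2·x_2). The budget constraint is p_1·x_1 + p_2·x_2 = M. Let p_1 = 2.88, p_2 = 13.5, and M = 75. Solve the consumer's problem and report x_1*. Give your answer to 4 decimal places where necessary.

With perfect complements, no substitution: consume in ratio x_1:x_2 = 2:3.
Budget: p_1·x_1 + p_2·(3/2)·x_1 = M, so (2·p_1 + 3·p_2)·x_1 = 2·M.
Demand: x_1*(p_1,p_2,M) = 2·M/(2·p_1 + 3·p_2), x_2* = 3·M/(2·p_1 + 3·p_2).
Here 2·2.88 + 3·13.5 = 46.26, giving x_1* = 3.2425.

x_1* = 3.2425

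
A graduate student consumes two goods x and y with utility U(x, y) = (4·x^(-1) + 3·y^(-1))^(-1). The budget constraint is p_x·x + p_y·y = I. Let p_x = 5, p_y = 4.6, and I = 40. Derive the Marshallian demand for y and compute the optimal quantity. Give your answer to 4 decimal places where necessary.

y* = 3.9456

MRS = MU_x/MU_y = (4/3)·(y/x)^(2). Set equal to p_x/p_y.
Solve for the ratio: y/x = [(3/4)·p_x/p_y]^(0.5).
Substitute y = (y/x)·x into the budget: x* = I/(p_x + p_y·(y/x)).
Numerically y/x = 0.902894, so x* = 40/(5 + 4.6·0.902894) = 4.37 and y* = 0.902894·4.37 = 3.9456.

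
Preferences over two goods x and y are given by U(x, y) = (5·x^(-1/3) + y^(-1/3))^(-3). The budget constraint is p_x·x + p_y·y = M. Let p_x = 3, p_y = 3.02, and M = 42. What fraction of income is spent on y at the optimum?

share on y = 0.2305

MRS = MU_x/MU_y = 5·(y/x)^(4/3). Set equal to p_x/p_y.
Hence y/x = ((1/5)·p_x/p_y)^(1/(4/3)), i.e. raised to the 0.75 power.
Substitute y = (y/x)·x into the budget: x* = M/(p_x + p_y·(y/x)).
Numerically y/x = 0.297583, so x* = 42/(3 + 3.02·0.297583) = 10.7728 and y* = 0.297583·10.7728 = 3.2058.
Expenditure on y: 3.02·3.2058 = 9.6815; share = 0.2305.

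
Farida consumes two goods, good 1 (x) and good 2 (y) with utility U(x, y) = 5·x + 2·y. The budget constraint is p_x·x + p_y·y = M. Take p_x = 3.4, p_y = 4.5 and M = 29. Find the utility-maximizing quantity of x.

x* = 8.5294

Numerically: x* = 8.5294, y* = 0.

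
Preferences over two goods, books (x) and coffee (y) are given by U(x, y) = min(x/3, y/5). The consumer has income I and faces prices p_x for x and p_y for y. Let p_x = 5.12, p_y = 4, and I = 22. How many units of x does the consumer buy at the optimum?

x* = 1.8665

Leontief preferences: the optimum is at the kink where x/3 = y/5, i.e. y = (5/3)·x.
Budget: p_x·x + p_y·(5/3)·x = I, so (3·p_x + 5·p_y)·x = 3·I.
Demand: x*(p_x,p_y,I) = 3·I/(3·p_x + 5·p_y), y* = 5·I/(3·p_x + 5·p_y).
Here 3·5.12 + 5·4 = 35.36, giving x* = 1.8665.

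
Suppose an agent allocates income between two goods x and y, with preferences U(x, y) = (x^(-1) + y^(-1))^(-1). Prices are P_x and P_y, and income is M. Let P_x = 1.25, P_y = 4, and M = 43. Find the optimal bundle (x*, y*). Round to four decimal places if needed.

x* = 12.3348, y* = 6.8954

From the CES first-order condition, (y/x)^(2) = P_x/P_y.
Solve for the ratio: y/x = [P_x/P_y]^(0.5).
With the ratio pinned down, the budget gives x* = M/(P_x + P_y·(y/x)) and y* = (y/x)·x*.
Numerically y/x = 0.559017, so x* = 43/(1.25 + 4·0.559017) = 12.3348 and y* = 0.559017·12.3348 = 6.8954.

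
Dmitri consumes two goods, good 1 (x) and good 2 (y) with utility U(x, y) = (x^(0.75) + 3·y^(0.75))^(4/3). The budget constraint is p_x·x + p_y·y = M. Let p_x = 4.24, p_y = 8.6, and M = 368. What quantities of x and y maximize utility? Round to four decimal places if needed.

From the CES first-order condition, (1/3)·(y/x)^(0.25) = p_x/p_y.
Hence y/x = (3·p_x/p_y)^(1/(0.25)), i.e. raised to the 4 power.
Substitute y = (y/x)·x into the budget: x* = M/(p_x + p_y·(y/x)).
Numerically y/x = 4.785801, so x* = 368/(4.24 + 8.6·4.785801) = 8.1061 and y* = 4.785801·8.1061 = 38.7942.

x* = 8.1061, y* = 38.7942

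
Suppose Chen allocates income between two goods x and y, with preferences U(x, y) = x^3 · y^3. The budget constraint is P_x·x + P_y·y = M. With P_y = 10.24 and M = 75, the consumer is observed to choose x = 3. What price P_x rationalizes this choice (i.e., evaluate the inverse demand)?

MU_x/MU_y = (3·y)/(3·x); tangency sets this equal to P_x/P_y.
So 3·P_y·y = 3·P_x·x; combined with the budget, a share 0.5 of income goes to x.
Demand: x*(P_x,P_y,M) = 0.5·M/P_x and y* = 0.5·M/P_y.
Set x* = 3 in the demand function and solve for P_x: P_x = 12.5.

P_x = 12.5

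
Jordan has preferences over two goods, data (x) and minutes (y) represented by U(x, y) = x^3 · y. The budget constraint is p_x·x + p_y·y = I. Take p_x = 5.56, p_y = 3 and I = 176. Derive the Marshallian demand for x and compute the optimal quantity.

The MRS is 3·y/x. Set MRS = p_x/p_y.
Rearranging, p_y·y = (1/3)·p_x·x. Substituting into the budget gives p_x·x·(1 + (1/3)) = I.
Demand: x*(p_x,p_y,I) = 0.75·I/p_x and y* = 0.25·I/p_y.
At p_x=5.56, p_y=3, I=176: x* = 0.75·176/5.56 = 23.741.

x* = 23.741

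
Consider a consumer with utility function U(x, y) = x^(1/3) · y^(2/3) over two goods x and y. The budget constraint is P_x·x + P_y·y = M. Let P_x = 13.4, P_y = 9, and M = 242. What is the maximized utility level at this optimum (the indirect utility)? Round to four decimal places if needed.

V = 12.46

The MRS is (1/2)·y/x. Set MRS = P_x/P_y.
So 1/3·P_y·y = 2/3·P_x·x; combined with the budget, a share 1/3 of income goes to x.
Demand: x*(P_x,P_y,M) = 1/3·M/P_x and y* = 2/3·M/P_y.
At P_x=13.4, P_y=9, M=242: x* = 1/3·242/13.4 = 6.0199, y* = 17.9259.
Utility at the optimum: U(6.0199, 17.9259) = 12.46.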